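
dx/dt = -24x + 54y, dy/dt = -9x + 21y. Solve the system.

Coefficient matrix A = [[-24, 54], [-9, 21]].
Characteristic polynomial det(A - λI) = λ^2 + 3λ - 18 = 0.
Eigenvalues λ = 3, -6.
For λ=3: (A-λI) row 1 is [-27, 54], so an eigenvector is (2, 1).
For λ=-6: (A-λI) row 1 is [-18, 54], so an eigenvector is (-3, -1).
General solution: K_1e^(3t)(2,1) + K_2e^(-6t)(-3,-1).

x(t) = 2K_1e^(3t) - 3K_2e^(-6t), y(t) = K_1e^(3t) - K_2e^(-6t)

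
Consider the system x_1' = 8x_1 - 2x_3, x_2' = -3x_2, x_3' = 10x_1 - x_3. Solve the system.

x_1(t) = K_1e^(4t) + 2K_3e^(3t), x_2(t) = K_2e^(-3t), x_3(t) = 2K_1e^(4t) + 5K_3e^(3t)

Coefficient matrix A = [[8, 0, -2], [0, -3, 0], [10, 0, -1]].
det(A - λI) = 0 gives eigenvalues λ = 4, -3, 3.
For λ=4: eigenvector (1,0,2).
For λ=-3: eigenvector (0,1,0).
For λ=3: eigenvector (2,0,5).
General solution: K_1e^(4t)(1,0,2) + K_2e^(-3t)(0,1,0) + K_3e^(3t)(2,0,5).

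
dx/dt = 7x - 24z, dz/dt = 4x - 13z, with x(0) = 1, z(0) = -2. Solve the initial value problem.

Coefficient matrix A = [[7, -24], [4, -13]].
Characteristic polynomial det(A - λI) = λ^2 + 6λ + 5 = 0.
Eigenvalues λ = -5, -1.
For λ=-5: (A-λI) row 1 is [12, -24], so an eigenvector is (-2, -1).
For λ=-1: (A-λI) row 1 is [8, -24], so an eigenvector is (-3, -1).
General solution: c_1e^(-5t)(-2,-1) + c_2e^(-t)(-3,-1).
Applying x(0)=1, z(0)=-2 gives c_1=7, c_2=-5.

x(t) = 15e^(-t) - 14e^(-5t), z(t) = 5e^(-t) - 7e^(-5t)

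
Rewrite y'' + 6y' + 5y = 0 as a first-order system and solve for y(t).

y(t) = c_1e^(-5t) + c_2e^(-t)

Let x_1 = y, x_2 = y'. Then x_1' = x_2 and x_2' = -5x_1 - 6x_2.
A = [[0,1],[-5,-6]]; det(A-λI) = λ^2 + 6λ + 5.
Eigenvalues λ = -5, -1 with eigenvectors (1,-5), (1,-1).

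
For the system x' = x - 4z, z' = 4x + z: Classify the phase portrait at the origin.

A = [[1,-4],[4,1]]; det(A-λI) = λ^2 - 2λ + 17.
λ = 1 ± 4i: positive real part.

unstable spiral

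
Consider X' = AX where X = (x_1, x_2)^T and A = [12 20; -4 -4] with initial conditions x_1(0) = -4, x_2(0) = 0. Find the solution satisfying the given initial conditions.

Coefficient matrix A = [[12, 20], [-4, -4]].
Characteristic polynomial det(A - λI) = λ^2 - 8λ + 32 = 0.
Eigenvalues λ = 4 ± 4i (complex conjugate pair).
For λ=4+4i: an eigenvector is (-1,0) - i(-2,1) = (-1 + 2i, 0 - i).
A real fundamental pair from Re and Im of e^((4+4i)t)v: X_1 = e^(4t)(cos(4t)·(-1,0) + sin(4t)·(-2,1)), X_2 = e^(4t)(sin(4t)·(-1,0) - cos(4t)·(-2,1)).
General solution: C_1X_1 + C_2X_2.
Applying x_1(0)=-4, x_2(0)=0 gives C_1=4, C_2=0.

x_1(t) = -8e^(4t)sin(4t) - 4e^(4t)cos(4t), x_2(t) = 4e^(4t)sin(4t)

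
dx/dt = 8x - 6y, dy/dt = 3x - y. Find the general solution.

x(t) = C_1e^(2t) + 2C_2e^(5t), y(t) = C_1e^(2t) + C_2e^(5t)

Coefficient matrix A = [[8, -6], [3, -1]].
Characteristic polynomial det(A - λI) = λ^2 - 7λ + 10 = 0.
Eigenvalues λ = 2, 5.
For λ=2: (A-λI) row 1 is [6, -6], so an eigenvector is (1, 1).
For λ=5: (A-λI) row 1 is [3, -6], so an eigenvector is (2, 1).
General solution: C_1e^(2t)(1,1) + C_2e^(5t)(2,1).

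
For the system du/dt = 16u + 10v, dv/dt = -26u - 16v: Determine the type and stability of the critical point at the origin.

center

A = [[16,10],[-26,-16]]; det(A-λI) = λ^2 + 4.
λ = 0 ± 2i: zero real part.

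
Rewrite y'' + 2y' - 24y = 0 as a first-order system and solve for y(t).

Let x_1 = y, x_2 = y'. Then x_1' = x_2 and x_2' = 24x_1 - 2x_2.
A = [[0,1],[24,-2]]; det(A-λI) = λ^2 + 2λ - 24.
Eigenvalues λ = -6, 4 with eigenvectors (1,-6), (1,4).

y(t) = K_1e^(-6t) + K_2e^(4t)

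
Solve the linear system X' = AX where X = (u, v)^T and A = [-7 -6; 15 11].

Coefficient matrix A = [[-7, -6], [15, 11]].
Characteristic polynomial det(A - λI) = λ^2 - 4λ + 13 = 0.
Eigenvalues λ = 2 ± 3i (complex conjugate pair).
For λ=2+3i: an eigenvector is (-1,1) - i(1,-2) = (-1 - i, 1 + 2i).
A real fundamental pair from Re and Im of e^((2+3i)t)v: X_1 = e^(2t)(cos(3t)·(-1,1) + sin(3t)·(1,-2)), X_2 = e^(2t)(sin(3t)·(-1,1) - cos(3t)·(1,-2)).
General solution: C_1X_1 + C_2X_2.

u(t) = C_1e^(2t)sin(3t) - C_1e^(2t)cos(3t) - C_2e^(2t)sin(3t) - C_2e^(2t)cos(3t), v(t) = -2C_1e^(2t)sin(3t) + C_1e^(2t)cos(3t) + C_2e^(2t)sin(3t) + 2C_2e^(2t)cos(3t)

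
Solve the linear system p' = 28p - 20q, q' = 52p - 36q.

Coefficient matrix A = [[28, -20], [52, -36]].
Characteristic polynomial det(A - λI) = λ^2 + 8λ + 32 = 0.
Eigenvalues λ = -4 ± 4i (complex conjugate pair).
For λ=-4+4i: an eigenvector is (-1,-2) - i(2,3) = (-1 - 2i, -2 - 3i).
A real fundamental pair from Re and Im of e^((-4+4i)t)v: X_1 = e^(-4t)(cos(4t)·(-1,-2) + sin(4t)·(2,3)), X_2 = e^(-4t)(sin(4t)·(-1,-2) - cos(4t)·(2,3)).
General solution: C_1X_1 + C_2X_2.

p(t) = 2C_1e^(-4t)sin(4t) - C_1e^(-4t)cos(4t) - C_2e^(-4t)sin(4t) - 2C_2e^(-4t)cos(4t), q(t) = 3C_1e^(-4t)sin(4t) - 2C_1e^(-4t)cos(4t) - 2C_2e^(-4t)sin(4t) - 3C_2e^(-4t)cos(4t)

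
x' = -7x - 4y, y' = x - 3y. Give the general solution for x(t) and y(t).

Coefficient matrix A = [[-7, -4], [1, -3]].
Characteristic polynomial det(A - λI) = λ^2 + 10λ + 25 = 0.
Single eigenvalue λ = -5 with algebraic multiplicity 2.
Eigenvector v = (-2,1); generalized eigenvector w with (A-λI)w=v is (3,-1).
General solution: e^(-5t)[C_1·v + C_2·(t·v + w)].

x(t) = -2C_1e^(-5t) - 2C_2te^(-5t) + 3C_2e^(-5t), y(t) = C_1e^(-5t) + C_2te^(-5t) - C_2e^(-5t)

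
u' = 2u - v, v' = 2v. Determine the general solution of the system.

Coefficient matrix A = [[2, -1], [0, 2]].
Characteristic polynomial det(A - λI) = λ^2 - 4λ + 4 = 0.
Single eigenvalue λ = 2 with algebraic multiplicity 2.
Eigenvector v = (-1,0); generalized eigenvector w with (A-λI)w=v is (-2,1).
General solution: e^(2t)[C_1·v + C_2·(t·v + w)].

u(t) = -C_1e^(2t) - C_2te^(2t) - 2C_2e^(2t), v(t) = C_2e^(2t)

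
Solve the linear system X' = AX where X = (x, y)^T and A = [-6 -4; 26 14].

Coefficient matrix A = [[-6, -4], [26, 14]].
Characteristic polynomial det(A - λI) = λ^2 - 8λ + 20 = 0.
Eigenvalues λ = 4 ± 2i (complex conjugate pair).
For λ=4+2i: an eigenvector is (-1,2) - i(1,-3) = (-1 - i, 2 + 3i).
A real fundamental pair from Re and Im of e^((4+2i)t)v: X_1 = e^(4t)(cos(2t)·(-1,2) + sin(2t)·(1,-3)), X_2 = e^(4t)(sin(2t)·(-1,2) - cos(2t)·(1,-3)).
General solution: C_1X_1 + C_2X_2.

x(t) = C_1e^(4t)sin(2t) - C_1e^(4t)cos(2t) - C_2e^(4t)sin(2t) - C_2e^(4t)cos(2t), y(t) = -3C_1e^(4t)sin(2t) + 2C_1e^(4t)cos(2t) + 2C_2e^(4t)sin(2t) + 3C_2e^(4t)cos(2t)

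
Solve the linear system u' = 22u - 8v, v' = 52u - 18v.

u(t) = -C_1e^(2t)sin(4t) + C_1e^(2t)cos(4t) + C_2e^(2t)sin(4t) + C_2e^(2t)cos(4t), v(t) = -2C_1e^(2t)sin(4t) + 3C_1e^(2t)cos(4t) + 3C_2e^(2t)sin(4t) + 2C_2e^(2t)cos(4t)

Coefficient matrix A = [[22, -8], [52, -18]].
Characteristic polynomial det(A - λI) = λ^2 - 4λ + 20 = 0.
Eigenvalues λ = 2 ± 4i (complex conjugate pair).
For λ=2+4i: an eigenvector is (1,3) - i(-1,-2) = (1 + i, 3 + 2i).
A real fundamental pair from Re and Im of e^((2+4i)t)v: X_1 = e^(2t)(cos(4t)·(1,3) + sin(4t)·(-1,-2)), X_2 = e^(2t)(sin(4t)·(1,3) - cos(4t)·(-1,-2)).
General solution: C_1X_1 + C_2X_2.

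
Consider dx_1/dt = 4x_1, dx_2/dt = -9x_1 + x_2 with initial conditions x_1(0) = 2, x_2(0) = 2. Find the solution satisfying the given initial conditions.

Coefficient matrix A = [[4, 0], [-9, 1]].
Characteristic polynomial det(A - λI) = λ^2 - 5λ + 4 = 0.
Eigenvalues λ = 1, 4.
For λ=1: (A-λI) row 1 is [3, 0], so an eigenvector is (0, 1).
For λ=4: (A-λI) row 2 is [-9, -3], so an eigenvector is (-1, 3).
General solution: c_1e^(t)(0,1) + c_2e^(4t)(-1,3).
Applying x_1(0)=2, x_2(0)=2 gives c_1=8, c_2=-2.

x_1(t) = 2e^(4t), x_2(t) = -6e^(4t) + 8e^(t)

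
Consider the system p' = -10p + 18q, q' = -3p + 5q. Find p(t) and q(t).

p(t) = -3C_1e^(-4t) - 2C_2e^(-t), q(t) = -C_1e^(-4t) - C_2e^(-t)

Coefficient matrix A = [[-10, 18], [-3, 5]].
Characteristic polynomial det(A - λI) = λ^2 + 5λ + 4 = 0.
Eigenvalues λ = -4, -1.
For λ=-4: (A-λI) row 1 is [-6, 18], so an eigenvector is (-3, -1).
For λ=-1: (A-λI) row 1 is [-9, 18], so an eigenvector is (-2, -1).
General solution: C_1e^(-4t)(-3,-1) + C_2e^(-t)(-2,-1).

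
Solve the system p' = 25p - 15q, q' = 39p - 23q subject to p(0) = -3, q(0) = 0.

Coefficient matrix A = [[25, -15], [39, -23]].
Characteristic polynomial det(A - λI) = λ^2 - 2λ + 10 = 0.
Eigenvalues λ = 1 ± 3i (complex conjugate pair).
For λ=1+3i: an eigenvector is (-1,-2) - i(2,3) = (-1 - 2i, -2 - 3i).
A real fundamental pair from Re and Im of e^((1+3i)t)v: X_1 = e^(t)(cos(3t)·(-1,-2) + sin(3t)·(2,3)), X_2 = e^(t)(sin(3t)·(-1,-2) - cos(3t)·(2,3)).
General solution: c_1X_1 + c_2X_2.
Applying p(0)=-3, q(0)=0 gives c_1=-9, c_2=6.

p(t) = -24e^(t)sin(3t) - 3e^(t)cos(3t), q(t) = -39e^(t)sin(3t)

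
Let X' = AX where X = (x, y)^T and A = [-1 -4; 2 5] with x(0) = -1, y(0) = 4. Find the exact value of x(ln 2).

A = [[-1,-4],[2,5]]; eigenvalues λ = 1, 3.
Eigenvectors: (-2,1) for λ=1, (1,-1) for λ=3.
From the initial condition, c_1 = -3, c_2 = -7.
x(ln 2) = (-3)(2^1)(-2) + (-7)(2^3)(1) = -44.

-44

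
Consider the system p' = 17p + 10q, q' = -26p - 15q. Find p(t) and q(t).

p(t) = -2c_1e^(t)sin(2t) + c_1e^(t)cos(2t) + c_2e^(t)sin(2t) + 2c_2e^(t)cos(2t), q(t) = 3c_1e^(t)sin(2t) - 2c_1e^(t)cos(2t) - 2c_2e^(t)sin(2t) - 3c_2e^(t)cos(2t)

Coefficient matrix A = [[17, 10], [-26, -15]].
Characteristic polynomial det(A - λI) = λ^2 - 2λ + 5 = 0.
Eigenvalues λ = 1 ± 2i (complex conjugate pair).
For λ=1+2i: an eigenvector is (1,-2) - i(-2,3) = (1 + 2i, -2 - 3i).
A real fundamental pair from Re and Im of e^((1+2i)t)v: X_1 = e^(t)(cos(2t)·(1,-2) + sin(2t)·(-2,3)), X_2 = e^(t)(sin(2t)·(1,-2) - cos(2t)·(-2,3)).
General solution: c_1X_1 + c_2X_2.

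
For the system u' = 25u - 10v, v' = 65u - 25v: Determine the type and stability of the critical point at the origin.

center

A = [[25,-10],[65,-25]]; det(A-λI) = λ^2 + 25.
λ = 0 ± 5i: zero real part.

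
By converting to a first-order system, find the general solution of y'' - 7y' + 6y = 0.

Let x_1 = y, x_2 = y'. Then x_1' = x_2 and x_2' = -6x_1 + 7x_2.
A = [[0,1],[-6,7]]; det(A-λI) = λ^2 - 7λ + 6.
Eigenvalues λ = 6, 1 with eigenvectors (1,6), (1,1).

y(t) = K_1e^(6t) + K_2e^(t)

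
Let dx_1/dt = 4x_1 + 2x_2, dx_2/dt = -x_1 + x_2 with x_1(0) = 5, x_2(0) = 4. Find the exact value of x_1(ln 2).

92

A = [[4,2],[-1,1]]; eigenvalues λ = 2, 3.
Eigenvectors: (-1,1) for λ=2, (-2,1) for λ=3.
From the initial condition, c_1 = 13, c_2 = -9.
x_1(ln 2) = (13)(2^2)(-1) + (-9)(2^3)(-2) = 92.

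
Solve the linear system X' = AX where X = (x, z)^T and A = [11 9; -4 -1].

Coefficient matrix A = [[11, 9], [-4, -1]].
Characteristic polynomial det(A - λI) = λ^2 - 10λ + 25 = 0.
Single eigenvalue λ = 5 with algebraic multiplicity 2.
Eigenvector v = (3,-2); generalized eigenvector w with (A-λI)w=v is (-1,1).
General solution: e^(5t)[K_1·v + K_2·(t·v + w)].

x(t) = 3K_1e^(5t) + 3K_2te^(5t) - K_2e^(5t), z(t) = -2K_1e^(5t) - 2K_2te^(5t) + K_2e^(5t)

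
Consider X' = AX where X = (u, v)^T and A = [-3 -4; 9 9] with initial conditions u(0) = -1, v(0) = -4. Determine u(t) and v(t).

Coefficient matrix A = [[-3, -4], [9, 9]].
Characteristic polynomial det(A - λI) = λ^2 - 6λ + 9 = 0.
Single eigenvalue λ = 3 with algebraic multiplicity 2.
Eigenvector v = (-2,3); generalized eigenvector w with (A-λI)w=v is (1,-1).
General solution: e^(3t)[C_1·v + C_2·(t·v + w)].
Applying u(0)=-1, v(0)=-4 gives C_1=-5, C_2=-11.

u(t) = 22te^(3t) - e^(3t), v(t) = -33te^(3t) - 4e^(3t)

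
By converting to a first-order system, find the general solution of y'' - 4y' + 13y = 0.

y(t) = c_1e^(2t)cos(3t) + c_2e^(2t)sin(3t)

Let x_1 = y, x_2 = y'. Then x_1' = x_2 and x_2' = -13x_1 + 4x_2.
A = [[0,1],[-13,4]]; det(A-λI) = λ^2 - 4λ + 13.
Eigenvalues λ = 2 ± 3i.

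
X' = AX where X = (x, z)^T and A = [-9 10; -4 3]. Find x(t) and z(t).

Coefficient matrix A = [[-9, 10], [-4, 3]].
Characteristic polynomial det(A - λI) = λ^2 + 6λ + 13 = 0.
Eigenvalues λ = -3 ± 2i (complex conjugate pair).
For λ=-3+2i: an eigenvector is (1,1) - i(2,1) = (1 - 2i, 1 - i).
A real fundamental pair from Re and Im of e^((-3+2i)t)v: X_1 = e^(-3t)(cos(2t)·(1,1) + sin(2t)·(2,1)), X_2 = e^(-3t)(sin(2t)·(1,1) - cos(2t)·(2,1)).
General solution: c_1X_1 + c_2X_2.

x(t) = 2c_1e^(-3t)sin(2t) + c_1e^(-3t)cos(2t) + c_2e^(-3t)sin(2t) - 2c_2e^(-3t)cos(2t), z(t) = c_1e^(-3t)sin(2t) + c_1e^(-3t)cos(2t) + c_2e^(-3t)sin(2t) - c_2e^(-3t)cos(2t)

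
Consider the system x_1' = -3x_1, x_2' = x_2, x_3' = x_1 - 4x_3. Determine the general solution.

Coefficient matrix A = [[-3, 0, 0], [0, 1, 0], [1, 0, -4]].
det(A - λI) = 0 gives eigenvalues λ = -3, -4, 1.
For λ=-3: eigenvector (1,0,1).
For λ=-4: eigenvector (0,0,1).
For λ=1: eigenvector (0,1,0).
General solution: K_1e^(-3t)(1,0,1) + K_2e^(-4t)(0,0,1) + K_3e^(t)(0,1,0).

x_1(t) = K_1e^(-3t), x_2(t) = K_3e^(t), x_3(t) = K_1e^(-3t) + K_2e^(-4t)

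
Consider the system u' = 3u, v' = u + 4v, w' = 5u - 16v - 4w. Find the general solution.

Coefficient matrix A = [[3, 0, 0], [1, 4, 0], [5, -16, -4]].
det(A - λI) = 0 gives eigenvalues λ = 3, 4, -4.
For λ=3: eigenvector (1,-1,3).
For λ=4: eigenvector (0,1,-2).
For λ=-4: eigenvector (0,0,1).
General solution: c_1e^(3t)(1,-1,3) + c_2e^(4t)(0,1,-2) + c_3e^(-4t)(0,0,1).

u(t) = c_1e^(3t), v(t) = -c_1e^(3t) + c_2e^(4t), w(t) = 3c_1e^(3t) - 2c_2e^(4t) + c_3e^(-4t)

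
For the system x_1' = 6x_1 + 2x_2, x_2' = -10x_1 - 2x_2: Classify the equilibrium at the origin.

unstable spiral

A = [[6,2],[-10,-2]]; det(A-λI) = λ^2 - 4λ + 8.
λ = 2 ± 2i: positive real part.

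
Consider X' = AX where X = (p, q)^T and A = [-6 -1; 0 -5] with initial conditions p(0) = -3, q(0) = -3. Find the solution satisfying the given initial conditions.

p(t) = 3e^(-5t) - 6e^(-6t), q(t) = -3e^(-5t)

Coefficient matrix A = [[-6, -1], [0, -5]].
Characteristic polynomial det(A - λI) = λ^2 + 11λ + 30 = 0.
Eigenvalues λ = -6, -5.
For λ=-6: (A-λI) row 1 is [0, -1], so an eigenvector is (-1, 0).
For λ=-5: (A-λI) row 1 is [-1, -1], so an eigenvector is (-1, 1).
General solution: c_1e^(-6t)(-1,0) + c_2e^(-5t)(-1,1).
Applying p(0)=-3, q(0)=-3 gives c_1=6, c_2=-3.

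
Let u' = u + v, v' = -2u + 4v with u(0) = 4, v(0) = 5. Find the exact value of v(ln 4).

176

A = [[1,1],[-2,4]]; eigenvalues λ = 2, 3.
Eigenvectors: (1,1) for λ=2, (1,2) for λ=3.
From the initial condition, c_1 = 3, c_2 = 1.
v(ln 4) = (3)(4^2)(1) + (1)(4^3)(2) = 176.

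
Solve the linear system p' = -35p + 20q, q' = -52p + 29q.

p(t) = 2K_1e^(-3t)sin(4t) + K_1e^(-3t)cos(4t) + K_2e^(-3t)sin(4t) - 2K_2e^(-3t)cos(4t), q(t) = 3K_1e^(-3t)sin(4t) + 2K_1e^(-3t)cos(4t) + 2K_2e^(-3t)sin(4t) - 3K_2e^(-3t)cos(4t)

Coefficient matrix A = [[-35, 20], [-52, 29]].
Characteristic polynomial det(A - λI) = λ^2 + 6λ + 25 = 0.
Eigenvalues λ = -3 ± 4i (complex conjugate pair).
For λ=-3+4i: an eigenvector is (1,2) - i(2,3) = (1 - 2i, 2 - 3i).
A real fundamental pair from Re and Im of e^((-3+4i)t)v: X_1 = e^(-3t)(cos(4t)·(1,2) + sin(4t)·(2,3)), X_2 = e^(-3t)(sin(4t)·(1,2) - cos(4t)·(2,3)).
General solution: K_1X_1 + K_2X_2.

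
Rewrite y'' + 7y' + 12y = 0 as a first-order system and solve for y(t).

y(t) = C_1e^(-3t) + C_2e^(-4t)

Let x_1 = y, x_2 = y'. Then x_1' = x_2 and x_2' = -12x_1 - 7x_2.
A = [[0,1],[-12,-7]]; det(A-λI) = λ^2 + 7λ + 12.
Eigenvalues λ = -3, -4 with eigenvectors (1,-3), (1,-4).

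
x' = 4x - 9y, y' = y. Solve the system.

Coefficient matrix A = [[4, -9], [0, 1]].
Characteristic polynomial det(A - λI) = λ^2 - 5λ + 4 = 0.
Eigenvalues λ = 4, 1.
For λ=4: (A-λI) row 1 is [0, -9], so an eigenvector is (1, 0).
For λ=1: (A-λI) row 1 is [3, -9], so an eigenvector is (3, 1).
General solution: C_1e^(4t)(1,0) + C_2e^(t)(3,1).

x(t) = C_1e^(4t) + 3C_2e^(t), y(t) = C_2e^(t)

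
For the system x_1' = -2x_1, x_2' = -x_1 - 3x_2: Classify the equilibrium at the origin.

A = [[-2,0],[-1,-3]]; det(A-λI) = λ^2 + 5λ + 6.
λ = -2, -3: both negative.

stable node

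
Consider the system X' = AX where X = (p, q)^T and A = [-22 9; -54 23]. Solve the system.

Coefficient matrix A = [[-22, 9], [-54, 23]].
Characteristic polynomial det(A - λI) = λ^2 - λ - 20 = 0.
Eigenvalues λ = -4, 5.
For λ=-4: (A-λI) row 1 is [-18, 9], so an eigenvector is (1, 2).
For λ=5: (A-λI) row 1 is [-27, 9], so an eigenvector is (1, 3).
General solution: c_1e^(-4t)(1,2) + c_2e^(5t)(1,3).

p(t) = c_1e^(-4t) + c_2e^(5t), q(t) = 2c_1e^(-4t) + 3c_2e^(5t)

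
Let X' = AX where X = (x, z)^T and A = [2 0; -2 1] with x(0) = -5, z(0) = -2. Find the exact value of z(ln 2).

16

A = [[2,0],[-2,1]]; eigenvalues λ = 1, 2.
Eigenvectors: (0,1) for λ=1, (-1,2) for λ=2.
From the initial condition, c_1 = -12, c_2 = 5.
z(ln 2) = (-12)(2^1)(1) + (5)(2^2)(2) = 16.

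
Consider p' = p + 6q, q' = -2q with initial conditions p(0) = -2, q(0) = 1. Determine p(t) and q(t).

p(t) = -2e^(-2t), q(t) = e^(-2t)

Coefficient matrix A = [[1, 6], [0, -2]].
Characteristic polynomial det(A - λI) = λ^2 + λ - 2 = 0.
Eigenvalues λ = 1, -2.
For λ=1: (A-λI) row 1 is [0, 6], so an eigenvector is (1, 0).
For λ=-2: (A-λI) row 1 is [3, 6], so an eigenvector is (2, -1).
General solution: C_1e^(t)(1,0) + C_2e^(-2t)(2,-1).
Applying p(0)=-2, q(0)=1 gives C_1=0, C_2=-1.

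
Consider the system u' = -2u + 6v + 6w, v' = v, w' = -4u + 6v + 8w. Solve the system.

Coefficient matrix A = [[-2, 6, 6], [0, 1, 0], [-4, 6, 8]].
det(A - λI) = 0 gives eigenvalues λ = 2, 1, 4.
For λ=2: eigenvector (3,0,2).
For λ=1: eigenvector (-2,1,-2).
For λ=4: eigenvector (1,0,1).
General solution: c_1e^(2t)(3,0,2) + c_2e^(t)(-2,1,-2) + c_3e^(4t)(1,0,1).

u(t) = 3c_1e^(2t) - 2c_2e^(t) + c_3e^(4t), v(t) = c_2e^(t), w(t) = 2c_1e^(2t) - 2c_2e^(t) + c_3e^(4t)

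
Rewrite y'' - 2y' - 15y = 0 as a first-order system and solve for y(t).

Let x_1 = y, x_2 = y'. Then x_1' = x_2 and x_2' = 15x_1 + 2x_2.
A = [[0,1],[15,2]]; det(A-λI) = λ^2 - 2λ - 15.
Eigenvalues λ = -3, 5 with eigenvectors (1,-3), (1,5).

y(t) = K_1e^(-3t) + K_2e^(5t)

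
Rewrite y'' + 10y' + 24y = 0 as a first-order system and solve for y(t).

Let x_1 = y, x_2 = y'. Then x_1' = x_2 and x_2' = -24x_1 - 10x_2.
A = [[0,1],[-24,-10]]; det(A-λI) = λ^2 + 10λ + 24.
Eigenvalues λ = -4, -6 with eigenvectors (1,-4), (1,-6).

y(t) = K_1e^(-4t) + K_2e^(-6t)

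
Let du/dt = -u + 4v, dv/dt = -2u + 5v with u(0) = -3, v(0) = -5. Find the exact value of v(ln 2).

A = [[-1,4],[-2,5]]; eigenvalues λ = 3, 1.
Eigenvectors: (-1,-1) for λ=3, (2,1) for λ=1.
From the initial condition, c_1 = 7, c_2 = 2.
v(ln 2) = (7)(2^3)(-1) + (2)(2^1)(1) = -52.

-52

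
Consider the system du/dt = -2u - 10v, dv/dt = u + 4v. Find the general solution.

Coefficient matrix A = [[-2, -10], [1, 4]].
Characteristic polynomial det(A - λI) = λ^2 - 2λ + 2 = 0.
Eigenvalues λ = 1 ± i (complex conjugate pair).
For λ=1+i: an eigenvector is (3,-1) - i(1,0) = (3 - i, -1).
A real fundamental pair from Re and Im of e^((1+i)t)v: X_1 = e^(t)(cos(t)·(3,-1) + sin(t)·(1,0)), X_2 = e^(t)(sin(t)·(3,-1) - cos(t)·(1,0)).
General solution: K_1X_1 + K_2X_2.

u(t) = K_1e^(t)sin(t) + 3K_1e^(t)cos(t) + 3K_2e^(t)sin(t) - K_2e^(t)cos(t), v(t) = -K_1e^(t)cos(t) - K_2e^(t)sin(t)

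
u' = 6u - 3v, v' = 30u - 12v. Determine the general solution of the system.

u(t) = K_1e^(-3t)sin(3t) - K_2e^(-3t)cos(3t), v(t) = 3K_1e^(-3t)sin(3t) - K_1e^(-3t)cos(3t) - K_2e^(-3t)sin(3t) - 3K_2e^(-3t)cos(3t)

Coefficient matrix A = [[6, -3], [30, -12]].
Characteristic polynomial det(A - λI) = λ^2 + 6λ + 18 = 0.
Eigenvalues λ = -3 ± 3i (complex conjugate pair).
For λ=-3+3i: an eigenvector is (0,-1) - i(1,3) = (0 - i, -1 - 3i).
A real fundamental pair from Re and Im of e^((-3+3i)t)v: X_1 = e^(-3t)(cos(3t)·(0,-1) + sin(3t)·(1,3)), X_2 = e^(-3t)(sin(3t)·(0,-1) - cos(3t)·(1,3)).
General solution: K_1X_1 + K_2X_2.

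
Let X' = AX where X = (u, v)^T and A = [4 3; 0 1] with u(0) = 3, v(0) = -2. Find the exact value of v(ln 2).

A = [[4,3],[0,1]]; eigenvalues λ = 1, 4.
Eigenvectors: (-1,1) for λ=1, (-1,0) for λ=4.
From the initial condition, c_1 = -2, c_2 = -1.
v(ln 2) = (-2)(2^1)(1) + (-1)(2^4)(0) = -4.

-4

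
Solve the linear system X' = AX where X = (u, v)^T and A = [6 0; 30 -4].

Coefficient matrix A = [[6, 0], [30, -4]].
Characteristic polynomial det(A - λI) = λ^2 - 2λ - 24 = 0.
Eigenvalues λ = -4, 6.
For λ=-4: (A-λI) row 1 is [10, 0], so an eigenvector is (0, -1).
For λ=6: (A-λI) row 2 is [30, -10], so an eigenvector is (1, 3).
General solution: c_1e^(-4t)(0,-1) + c_2e^(6t)(1,3).

u(t) = c_2e^(6t), v(t) = -c_1e^(-4t) + 3c_2e^(6t)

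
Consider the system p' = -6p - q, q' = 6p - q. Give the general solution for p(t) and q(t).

p(t) = -C_1e^(-4t) - C_2e^(-3t), q(t) = 2C_1e^(-4t) + 3C_2e^(-3t)

Coefficient matrix A = [[-6, -1], [6, -1]].
Characteristic polynomial det(A - λI) = λ^2 + 7λ + 12 = 0.
Eigenvalues λ = -4, -3.
For λ=-4: (A-λI) row 1 is [-2, -1], so an eigenvector is (-1, 2).
For λ=-3: (A-λI) row 1 is [-3, -1], so an eigenvector is (-1, 3).
General solution: C_1e^(-4t)(-1,2) + C_2e^(-3t)(-1,3).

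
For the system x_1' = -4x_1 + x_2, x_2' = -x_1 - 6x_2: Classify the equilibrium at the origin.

A = [[-4,1],[-1,-6]]; det(A-λI) = λ^2 + 10λ + 25.
repeated λ = -5 with a single eigenvector.

stable improper node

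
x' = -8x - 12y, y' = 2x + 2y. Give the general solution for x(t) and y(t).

Coefficient matrix A = [[-8, -12], [2, 2]].
Characteristic polynomial det(A - λI) = λ^2 + 6λ + 8 = 0.
Eigenvalues λ = -4, -2.
For λ=-4: (A-λI) row 1 is [-4, -12], so an eigenvector is (3, -1).
For λ=-2: (A-λI) row 1 is [-6, -12], so an eigenvector is (2, -1).
General solution: c_1e^(-4t)(3,-1) + c_2e^(-2t)(2,-1).

x(t) = 3c_1e^(-4t) + 2c_2e^(-2t), y(t) = -c_1e^(-4t) - c_2e^(-2t)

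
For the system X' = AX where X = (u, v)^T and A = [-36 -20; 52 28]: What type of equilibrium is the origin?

A = [[-36,-20],[52,28]]; det(A-λI) = λ^2 + 8λ + 32.
λ = -4 ± 4i: negative real part.

stable spiral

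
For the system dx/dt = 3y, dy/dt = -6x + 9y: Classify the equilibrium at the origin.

A = [[0,3],[-6,9]]; det(A-λI) = λ^2 - 9λ + 18.
λ = 3, 6: both positive.

unstable node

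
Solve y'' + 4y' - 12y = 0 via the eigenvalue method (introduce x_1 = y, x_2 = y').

Let x_1 = y, x_2 = y'. Then x_1' = x_2 and x_2' = 12x_1 - 4x_2.
A = [[0,1],[12,-4]]; det(A-λI) = λ^2 + 4λ - 12.
Eigenvalues λ = -6, 2 with eigenvectors (1,-6), (1,2).

y(t) = K_1e^(-6t) + K_2e^(2t)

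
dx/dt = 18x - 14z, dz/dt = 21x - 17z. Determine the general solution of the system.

Coefficient matrix A = [[18, -14], [21, -17]].
Characteristic polynomial det(A - λI) = λ^2 - λ - 12 = 0.
Eigenvalues λ = 4, -3.
For λ=4: (A-λI) row 1 is [14, -14], so an eigenvector is (1, 1).
For λ=-3: (A-λI) row 1 is [21, -14], so an eigenvector is (-2, -3).
General solution: K_1e^(4t)(1,1) + K_2e^(-3t)(-2,-3).

x(t) = K_1e^(4t) - 2K_2e^(-3t), z(t) = K_1e^(4t) - 3K_2e^(-3t)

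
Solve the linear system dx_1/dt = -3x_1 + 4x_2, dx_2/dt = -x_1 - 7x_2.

Coefficient matrix A = [[-3, 4], [-1, -7]].
Characteristic polynomial det(A - λI) = λ^2 + 10λ + 25 = 0.
Single eigenvalue λ = -5 with algebraic multiplicity 2.
Eigenvector v = (-2,1); generalized eigenvector w with (A-λI)w=v is (3,-2).
General solution: e^(-5t)[c_1·v + c_2·(t·v + w)].

x_1(t) = -2c_1e^(-5t) - 2c_2te^(-5t) + 3c_2e^(-5t), x_2(t) = c_1e^(-5t) + c_2te^(-5t) - 2c_2e^(-5t)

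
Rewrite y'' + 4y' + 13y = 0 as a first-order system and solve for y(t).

Let x_1 = y, x_2 = y'. Then x_1' = x_2 and x_2' = -13x_1 - 4x_2.
A = [[0,1],[-13,-4]]; det(A-λI) = λ^2 + 4λ + 13.
Eigenvalues λ = -2 ± 3i.

y(t) = c_1e^(-2t)cos(3t) + c_2e^(-2t)sin(3t)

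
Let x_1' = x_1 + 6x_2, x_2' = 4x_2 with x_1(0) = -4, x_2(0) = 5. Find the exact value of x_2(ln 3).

405

A = [[1,6],[0,4]]; eigenvalues λ = 4, 1.
Eigenvectors: (2,1) for λ=4, (1,0) for λ=1.
From the initial condition, c_1 = 5, c_2 = -14.
x_2(ln 3) = (5)(3^4)(1) + (-14)(3^1)(0) = 405.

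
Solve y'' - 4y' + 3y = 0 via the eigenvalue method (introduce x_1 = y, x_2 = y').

y(t) = K_1e^(3t) + K_2e^(t)

Let x_1 = y, x_2 = y'. Then x_1' = x_2 and x_2' = -3x_1 + 4x_2.
A = [[0,1],[-3,4]]; det(A-λI) = λ^2 - 4λ + 3.
Eigenvalues λ = 3, 1 with eigenvectors (1,3), (1,1).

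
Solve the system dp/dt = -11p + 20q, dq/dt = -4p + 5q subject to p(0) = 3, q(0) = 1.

Coefficient matrix A = [[-11, 20], [-4, 5]].
Characteristic polynomial det(A - λI) = λ^2 + 6λ + 25 = 0.
Eigenvalues λ = -3 ± 4i (complex conjugate pair).
For λ=-3+4i: an eigenvector is (1,0) - i(-2,-1) = (1 + 2i, 0 + i).
A real fundamental pair from Re and Im of e^((-3+4i)t)v: X_1 = e^(-3t)(cos(4t)·(1,0) + sin(4t)·(-2,-1)), X_2 = e^(-3t)(sin(4t)·(1,0) - cos(4t)·(-2,-1)).
General solution: c_1X_1 + c_2X_2.
Applying p(0)=3, q(0)=1 gives c_1=1, c_2=1.

p(t) = -e^(-3t)sin(4t) + 3e^(-3t)cos(4t), q(t) = -e^(-3t)sin(4t) + e^(-3t)cos(4t)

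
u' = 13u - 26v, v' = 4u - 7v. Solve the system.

Coefficient matrix A = [[13, -26], [4, -7]].
Characteristic polynomial det(A - λI) = λ^2 - 6λ + 13 = 0.
Eigenvalues λ = 3 ± 2i (complex conjugate pair).
For λ=3+2i: an eigenvector is (3,1) - i(2,1) = (3 - 2i, 1 - i).
A real fundamental pair from Re and Im of e^((3+2i)t)v: X_1 = e^(3t)(cos(2t)·(3,1) + sin(2t)·(2,1)), X_2 = e^(3t)(sin(2t)·(3,1) - cos(2t)·(2,1)).
General solution: C_1X_1 + C_2X_2.

u(t) = 2C_1e^(3t)sin(2t) + 3C_1e^(3t)cos(2t) + 3C_2e^(3t)sin(2t) - 2C_2e^(3t)cos(2t), v(t) = C_1e^(3t)sin(2t) + C_1e^(3t)cos(2t) + C_2e^(3t)sin(2t) - C_2e^(3t)cos(2t)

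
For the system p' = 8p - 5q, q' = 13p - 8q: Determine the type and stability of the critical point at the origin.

A = [[8,-5],[13,-8]]; det(A-λI) = λ^2 + 1.
λ = 0 ± i: zero real part.

center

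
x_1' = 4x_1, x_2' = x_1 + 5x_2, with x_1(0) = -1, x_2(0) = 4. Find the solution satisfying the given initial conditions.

Coefficient matrix A = [[4, 0], [1, 5]].
Characteristic polynomial det(A - λI) = λ^2 - 9λ + 20 = 0.
Eigenvalues λ = 4, 5.
For λ=4: (A-λI) row 2 is [1, 1], so an eigenvector is (-1, 1).
For λ=5: (A-λI) row 1 is [-1, 0], so an eigenvector is (0, 1).
General solution: c_1e^(4t)(-1,1) + c_2e^(5t)(0,1).
Applying x_1(0)=-1, x_2(0)=4 gives c_1=1, c_2=3.

x_1(t) = -e^(4t), x_2(t) = 3e^(5t) + e^(4t)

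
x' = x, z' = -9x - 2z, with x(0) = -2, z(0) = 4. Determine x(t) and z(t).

Coefficient matrix A = [[1, 0], [-9, -2]].
Characteristic polynomial det(A - λI) = λ^2 + λ - 2 = 0.
Eigenvalues λ = -2, 1.
For λ=-2: (A-λI) row 1 is [3, 0], so an eigenvector is (0, 1).
For λ=1: (A-λI) row 2 is [-9, -3], so an eigenvector is (-1, 3).
General solution: K_1e^(-2t)(0,1) + K_2e^(t)(-1,3).
Applying x(0)=-2, z(0)=4 gives K_1=-2, K_2=2.

x(t) = -2e^(t), z(t) = 6e^(t) - 2e^(-2t)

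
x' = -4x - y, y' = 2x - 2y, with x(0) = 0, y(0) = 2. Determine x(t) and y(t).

Coefficient matrix A = [[-4, -1], [2, -2]].
Characteristic polynomial det(A - λI) = λ^2 + 6λ + 10 = 0.
Eigenvalues λ = -3 ± i (complex conjugate pair).
For λ=-3+i: an eigenvector is (1,-1) - i(0,1) = (1, -1 - i).
A real fundamental pair from Re and Im of e^((-3+i)t)v: X_1 = e^(-3t)(cos(t)·(1,-1) + sin(t)·(0,1)), X_2 = e^(-3t)(sin(t)·(1,-1) - cos(t)·(0,1)).
General solution: K_1X_1 + K_2X_2.
Applying x(0)=0, y(0)=2 gives K_1=0, K_2=-2.

x(t) = -2e^(-3t)sin(t), y(t) = 2e^(-3t)sin(t) + 2e^(-3t)cos(t)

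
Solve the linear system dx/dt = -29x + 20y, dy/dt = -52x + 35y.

x(t) = -2C_1e^(3t)sin(4t) - C_1e^(3t)cos(4t) - C_2e^(3t)sin(4t) + 2C_2e^(3t)cos(4t), y(t) = -3C_1e^(3t)sin(4t) - 2C_1e^(3t)cos(4t) - 2C_2e^(3t)sin(4t) + 3C_2e^(3t)cos(4t)

Coefficient matrix A = [[-29, 20], [-52, 35]].
Characteristic polynomial det(A - λI) = λ^2 - 6λ + 25 = 0.
Eigenvalues λ = 3 ± 4i (complex conjugate pair).
For λ=3+4i: an eigenvector is (-1,-2) - i(-2,-3) = (-1 + 2i, -2 + 3i).
A real fundamental pair from Re and Im of e^((3+4i)t)v: X_1 = e^(3t)(cos(4t)·(-1,-2) + sin(4t)·(-2,-3)), X_2 = e^(3t)(sin(4t)·(-1,-2) - cos(4t)·(-2,-3)).
General solution: C_1X_1 + C_2X_2.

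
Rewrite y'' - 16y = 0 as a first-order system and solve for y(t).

y(t) = c_1e^(-4t) + c_2e^(4t)

Let x_1 = y, x_2 = y'. Then x_1' = x_2 and x_2' = 16x_1.
A = [[0,1],[16,0]]; det(A-λI) = λ^2 - 16.
Eigenvalues λ = -4, 4 with eigenvectors (1,-4), (1,4).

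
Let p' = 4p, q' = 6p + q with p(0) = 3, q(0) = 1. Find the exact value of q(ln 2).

86

A = [[4,0],[6,1]]; eigenvalues λ = 1, 4.
Eigenvectors: (0,-1) for λ=1, (-1,-2) for λ=4.
From the initial condition, c_1 = 5, c_2 = -3.
q(ln 2) = (5)(2^1)(-1) + (-3)(2^4)(-2) = 86.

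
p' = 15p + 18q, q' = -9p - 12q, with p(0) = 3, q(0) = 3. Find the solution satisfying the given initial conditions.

p(t) = 12e^(6t) - 9e^(-3t), q(t) = -6e^(6t) + 9e^(-3t)

Coefficient matrix A = [[15, 18], [-9, -12]].
Characteristic polynomial det(A - λI) = λ^2 - 3λ - 18 = 0.
Eigenvalues λ = -3, 6.
For λ=-3: (A-λI) row 1 is [18, 18], so an eigenvector is (-1, 1).
For λ=6: (A-λI) row 1 is [9, 18], so an eigenvector is (2, -1).
General solution: c_1e^(-3t)(-1,1) + c_2e^(6t)(2,-1).
Applying p(0)=3, q(0)=3 gives c_1=9, c_2=6.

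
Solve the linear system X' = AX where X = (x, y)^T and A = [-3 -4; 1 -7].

Coefficient matrix A = [[-3, -4], [1, -7]].
Characteristic polynomial det(A - λI) = λ^2 + 10λ + 25 = 0.
Single eigenvalue λ = -5 with algebraic multiplicity 2.
Eigenvector v = (2,1); generalized eigenvector w with (A-λI)w=v is (-3,-2).
General solution: e^(-5t)[C_1·v + C_2·(t·v + w)].

x(t) = 2C_1e^(-5t) + 2C_2te^(-5t) - 3C_2e^(-5t), y(t) = C_1e^(-5t) + C_2te^(-5t) - 2C_2e^(-5t)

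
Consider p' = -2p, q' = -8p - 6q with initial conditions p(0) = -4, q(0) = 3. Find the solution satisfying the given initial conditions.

Coefficient matrix A = [[-2, 0], [-8, -6]].
Characteristic polynomial det(A - λI) = λ^2 + 8λ + 12 = 0.
Eigenvalues λ = -2, -6.
For λ=-2: (A-λI) row 2 is [-8, -4], so an eigenvector is (1, -2).
For λ=-6: (A-λI) row 1 is [4, 0], so an eigenvector is (0, -1).
General solution: C_1e^(-2t)(1,-2) + C_2e^(-6t)(0,-1).
Applying p(0)=-4, q(0)=3 gives C_1=-4, C_2=5.

p(t) = -4e^(-2t), q(t) = 8e^(-2t) - 5e^(-6t)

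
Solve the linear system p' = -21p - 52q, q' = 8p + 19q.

p(t) = -3K_1e^(-t)sin(4t) - 2K_1e^(-t)cos(4t) - 2K_2e^(-t)sin(4t) + 3K_2e^(-t)cos(4t), q(t) = K_1e^(-t)sin(4t) + K_1e^(-t)cos(4t) + K_2e^(-t)sin(4t) - K_2e^(-t)cos(4t)

Coefficient matrix A = [[-21, -52], [8, 19]].
Characteristic polynomial det(A - λI) = λ^2 + 2λ + 17 = 0.
Eigenvalues λ = -1 ± 4i (complex conjugate pair).
For λ=-1+4i: an eigenvector is (-2,1) - i(-3,1) = (-2 + 3i, 1 - i).
A real fundamental pair from Re and Im of e^((-1+4i)t)v: X_1 = e^(-t)(cos(4t)·(-2,1) + sin(4t)·(-3,1)), X_2 = e^(-t)(sin(4t)·(-2,1) - cos(4t)·(-3,1)).
General solution: K_1X_1 + K_2X_2.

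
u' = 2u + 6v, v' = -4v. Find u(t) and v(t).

Coefficient matrix A = [[2, 6], [0, -4]].
Characteristic polynomial det(A - λI) = λ^2 + 2λ - 8 = 0.
Eigenvalues λ = 2, -4.
For λ=2: (A-λI) row 1 is [0, 6], so an eigenvector is (1, 0).
For λ=-4: (A-λI) row 1 is [6, 6], so an eigenvector is (1, -1).
General solution: K_1e^(2t)(1,0) + K_2e^(-4t)(1,-1).

u(t) = K_1e^(2t) + K_2e^(-4t), v(t) = -K_2e^(-4t)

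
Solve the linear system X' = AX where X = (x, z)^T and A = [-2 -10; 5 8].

Coefficient matrix A = [[-2, -10], [5, 8]].
Characteristic polynomial det(A - λI) = λ^2 - 6λ + 34 = 0.
Eigenvalues λ = 3 ± 5i (complex conjugate pair).
For λ=3+5i: an eigenvector is (1,-1) - i(1,0) = (1 - i, -1).
A real fundamental pair from Re and Im of e^((3+5i)t)v: X_1 = e^(3t)(cos(5t)·(1,-1) + sin(5t)·(1,0)), X_2 = e^(3t)(sin(5t)·(1,-1) - cos(5t)·(1,0)).
General solution: K_1X_1 + K_2X_2.

x(t) = K_1e^(3t)sin(5t) + K_1e^(3t)cos(5t) + K_2e^(3t)sin(5t) - K_2e^(3t)cos(5t), z(t) = -K_1e^(3t)cos(5t) - K_2e^(3t)sin(5t)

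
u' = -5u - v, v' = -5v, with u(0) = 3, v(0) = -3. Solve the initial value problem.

Coefficient matrix A = [[-5, -1], [0, -5]].
Characteristic polynomial det(A - λI) = λ^2 + 10λ + 25 = 0.
Single eigenvalue λ = -5 with algebraic multiplicity 2.
Eigenvector v = (-1,0); generalized eigenvector w with (A-λI)w=v is (-3,1).
General solution: e^(-5t)[c_1·v + c_2·(t·v + w)].
Applying u(0)=3, v(0)=-3 gives c_1=6, c_2=-3.

u(t) = 3te^(-5t) + 3e^(-5t), v(t) = -3e^(-5t)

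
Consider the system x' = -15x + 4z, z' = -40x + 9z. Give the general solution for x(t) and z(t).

x(t) = -c_1e^(-3t)cos(4t) - c_2e^(-3t)sin(4t), z(t) = c_1e^(-3t)sin(4t) - 3c_1e^(-3t)cos(4t) - 3c_2e^(-3t)sin(4t) - c_2e^(-3t)cos(4t)

Coefficient matrix A = [[-15, 4], [-40, 9]].
Characteristic polynomial det(A - λI) = λ^2 + 6λ + 25 = 0.
Eigenvalues λ = -3 ± 4i (complex conjugate pair).
For λ=-3+4i: an eigenvector is (-1,-3) - i(0,1) = (-1, -3 - i).
A real fundamental pair from Re and Im of e^((-3+4i)t)v: X_1 = e^(-3t)(cos(4t)·(-1,-3) + sin(4t)·(0,1)), X_2 = e^(-3t)(sin(4t)·(-1,-3) - cos(4t)·(0,1)).
General solution: c_1X_1 + c_2X_2.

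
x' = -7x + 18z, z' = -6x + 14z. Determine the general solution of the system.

x(t) = -3C_1e^(5t) + 2C_2e^(2t), z(t) = -2C_1e^(5t) + C_2e^(2t)

Coefficient matrix A = [[-7, 18], [-6, 14]].
Characteristic polynomial det(A - λI) = λ^2 - 7λ + 10 = 0.
Eigenvalues λ = 5, 2.
For λ=5: (A-λI) row 1 is [-12, 18], so an eigenvector is (-3, -2).
For λ=2: (A-λI) row 1 is [-9, 18], so an eigenvector is (2, 1).
General solution: C_1e^(5t)(-3,-2) + C_2e^(2t)(2,1).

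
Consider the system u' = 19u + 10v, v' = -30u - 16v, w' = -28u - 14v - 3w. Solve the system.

u(t) = C_1e^(-t) + 2C_2e^(4t), v(t) = -2C_1e^(-t) - 3C_2e^(4t), w(t) = -2C_2e^(4t) + C_3e^(-3t)

Coefficient matrix A = [[19, 10, 0], [-30, -16, 0], [-28, -14, -3]].
det(A - λI) = 0 gives eigenvalues λ = -1, 4, -3.
For λ=-1: eigenvector (1,-2,0).
For λ=4: eigenvector (2,-3,-2).
For λ=-3: eigenvector (0,0,1).
General solution: C_1e^(-t)(1,-2,0) + C_2e^(4t)(2,-3,-2) + C_3e^(-3t)(0,0,1).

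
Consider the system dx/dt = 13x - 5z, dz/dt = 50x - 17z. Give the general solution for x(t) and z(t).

x(t) = -K_1e^(-2t)sin(5t) + K_2e^(-2t)cos(5t), z(t) = -3K_1e^(-2t)sin(5t) + K_1e^(-2t)cos(5t) + K_2e^(-2t)sin(5t) + 3K_2e^(-2t)cos(5t)

Coefficient matrix A = [[13, -5], [50, -17]].
Characteristic polynomial det(A - λI) = λ^2 + 4λ + 29 = 0.
Eigenvalues λ = -2 ± 5i (complex conjugate pair).
For λ=-2+5i: an eigenvector is (0,1) - i(-1,-3) = (0 + i, 1 + 3i).
A real fundamental pair from Re and Im of e^((-2+5i)t)v: X_1 = e^(-2t)(cos(5t)·(0,1) + sin(5t)·(-1,-3)), X_2 = e^(-2t)(sin(5t)·(0,1) - cos(5t)·(-1,-3)).
General solution: K_1X_1 + K_2X_2.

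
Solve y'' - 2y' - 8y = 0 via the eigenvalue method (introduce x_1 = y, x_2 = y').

Let x_1 = y, x_2 = y'. Then x_1' = x_2 and x_2' = 8x_1 + 2x_2.
A = [[0,1],[8,2]]; det(A-λI) = λ^2 - 2λ - 8.
Eigenvalues λ = 4, -2 with eigenvectors (1,4), (1,-2).

y(t) = C_1e^(4t) + C_2e^(-2t)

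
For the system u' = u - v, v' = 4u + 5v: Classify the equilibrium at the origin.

A = [[1,-1],[4,5]]; det(A-λI) = λ^2 - 6λ + 9.
repeated λ = 3 with a single eigenvector.

unstable improper node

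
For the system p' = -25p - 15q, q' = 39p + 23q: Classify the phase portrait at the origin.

A = [[-25,-15],[39,23]]; det(A-λI) = λ^2 + 2λ + 10.
λ = -1 ± 3i: negative real part.

stable spiral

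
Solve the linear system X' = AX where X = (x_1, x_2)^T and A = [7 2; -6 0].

x_1(t) = 2K_1e^(4t) + K_2e^(3t), x_2(t) = -3K_1e^(4t) - 2K_2e^(3t)

Coefficient matrix A = [[7, 2], [-6, 0]].
Characteristic polynomial det(A - λI) = λ^2 - 7λ + 12 = 0.
Eigenvalues λ = 4, 3.
For λ=4: (A-λI) row 1 is [3, 2], so an eigenvector is (2, -3).
For λ=3: (A-λI) row 1 is [4, 2], so an eigenvector is (1, -2).
General solution: K_1e^(4t)(2,-3) + K_2e^(3t)(1,-2).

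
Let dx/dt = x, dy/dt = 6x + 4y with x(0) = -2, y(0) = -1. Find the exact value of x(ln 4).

-8

A = [[1,0],[6,4]]; eigenvalues λ = 1, 4.
Eigenvectors: (-1,2) for λ=1, (0,-1) for λ=4.
From the initial condition, c_1 = 2, c_2 = 5.
x(ln 4) = (2)(4^1)(-1) + (5)(4^4)(0) = -8.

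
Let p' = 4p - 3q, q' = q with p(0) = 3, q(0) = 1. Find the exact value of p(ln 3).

165

A = [[4,-3],[0,1]]; eigenvalues λ = 4, 1.
Eigenvectors: (1,0) for λ=4, (-1,-1) for λ=1.
From the initial condition, c_1 = 2, c_2 = -1.
p(ln 3) = (2)(3^4)(1) + (-1)(3^1)(-1) = 165.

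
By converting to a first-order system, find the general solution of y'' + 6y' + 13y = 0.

Let x_1 = y, x_2 = y'. Then x_1' = x_2 and x_2' = -13x_1 - 6x_2.
A = [[0,1],[-13,-6]]; det(A-λI) = λ^2 + 6λ + 13.
Eigenvalues λ = -3 ± 2i.

y(t) = c_1e^(-3t)cos(2t) + c_2e^(-3t)sin(2t)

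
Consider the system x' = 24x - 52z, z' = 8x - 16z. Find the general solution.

Coefficient matrix A = [[24, -52], [8, -16]].
Characteristic polynomial det(A - λI) = λ^2 - 8λ + 32 = 0.
Eigenvalues λ = 4 ± 4i (complex conjugate pair).
For λ=4+4i: an eigenvector is (-3,-1) - i(-2,-1) = (-3 + 2i, -1 + i).
A real fundamental pair from Re and Im of e^((4+4i)t)v: X_1 = e^(4t)(cos(4t)·(-3,-1) + sin(4t)·(-2,-1)), X_2 = e^(4t)(sin(4t)·(-3,-1) - cos(4t)·(-2,-1)).
General solution: K_1X_1 + K_2X_2.

x(t) = -2K_1e^(4t)sin(4t) - 3K_1e^(4t)cos(4t) - 3K_2e^(4t)sin(4t) + 2K_2e^(4t)cos(4t), z(t) = -K_1e^(4t)sin(4t) - K_1e^(4t)cos(4t) - K_2e^(4t)sin(4t) + K_2e^(4t)cos(4t)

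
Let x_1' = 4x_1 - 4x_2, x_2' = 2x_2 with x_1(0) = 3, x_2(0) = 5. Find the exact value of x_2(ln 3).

45

A = [[4,-4],[0,2]]; eigenvalues λ = 4, 2.
Eigenvectors: (1,0) for λ=4, (2,1) for λ=2.
From the initial condition, c_1 = -7, c_2 = 5.
x_2(ln 3) = (-7)(3^4)(0) + (5)(3^2)(1) = 45.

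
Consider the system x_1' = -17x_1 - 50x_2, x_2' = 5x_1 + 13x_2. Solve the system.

x_1(t) = -3K_1e^(-2t)sin(5t) + K_1e^(-2t)cos(5t) + K_2e^(-2t)sin(5t) + 3K_2e^(-2t)cos(5t), x_2(t) = K_1e^(-2t)sin(5t) - K_2e^(-2t)cos(5t)

Coefficient matrix A = [[-17, -50], [5, 13]].
Characteristic polynomial det(A - λI) = λ^2 + 4λ + 29 = 0.
Eigenvalues λ = -2 ± 5i (complex conjugate pair).
For λ=-2+5i: an eigenvector is (1,0) - i(-3,1) = (1 + 3i, 0 - i).
A real fundamental pair from Re and Im of e^((-2+5i)t)v: X_1 = e^(-2t)(cos(5t)·(1,0) + sin(5t)·(-3,1)), X_2 = e^(-2t)(sin(5t)·(1,0) - cos(5t)·(-3,1)).
General solution: K_1X_1 + K_2X_2.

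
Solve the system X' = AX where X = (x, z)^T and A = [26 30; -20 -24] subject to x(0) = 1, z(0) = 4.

x(t) = 15e^(6t) - 14e^(-4t), z(t) = -10e^(6t) + 14e^(-4t)

Coefficient matrix A = [[26, 30], [-20, -24]].
Characteristic polynomial det(A - λI) = λ^2 - 2λ - 24 = 0.
Eigenvalues λ = 6, -4.
For λ=6: (A-λI) row 1 is [20, 30], so an eigenvector is (-3, 2).
For λ=-4: (A-λI) row 1 is [30, 30], so an eigenvector is (1, -1).
General solution: c_1e^(6t)(-3,2) + c_2e^(-4t)(1,-1).
Applying x(0)=1, z(0)=4 gives c_1=-5, c_2=-14.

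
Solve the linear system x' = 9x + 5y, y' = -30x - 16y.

Coefficient matrix A = [[9, 5], [-30, -16]].
Characteristic polynomial det(A - λI) = λ^2 + 7λ + 6 = 0.
Eigenvalues λ = -1, -6.
For λ=-1: (A-λI) row 1 is [10, 5], so an eigenvector is (-1, 2).
For λ=-6: (A-λI) row 1 is [15, 5], so an eigenvector is (-1, 3).
General solution: c_1e^(-t)(-1,2) + c_2e^(-6t)(-1,3).

x(t) = -c_1e^(-t) - c_2e^(-6t), y(t) = 2c_1e^(-t) + 3c_2e^(-6t)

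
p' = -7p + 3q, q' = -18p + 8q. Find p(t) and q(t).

p(t) = -C_1e^(2t) + C_2e^(-t), q(t) = -3C_1e^(2t) + 2C_2e^(-t)

Coefficient matrix A = [[-7, 3], [-18, 8]].
Characteristic polynomial det(A - λI) = λ^2 - λ - 2 = 0.
Eigenvalues λ = 2, -1.
For λ=2: (A-λI) row 1 is [-9, 3], so an eigenvector is (-1, -3).
For λ=-1: (A-λI) row 1 is [-6, 3], so an eigenvector is (1, 2).
General solution: C_1e^(2t)(-1,-3) + C_2e^(-t)(1,2).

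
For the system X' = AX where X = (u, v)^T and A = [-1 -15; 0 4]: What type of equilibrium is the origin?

saddle

A = [[-1,-15],[0,4]]; det(A-λI) = λ^2 - 3λ - 4.
λ = -1, 4: opposite signs.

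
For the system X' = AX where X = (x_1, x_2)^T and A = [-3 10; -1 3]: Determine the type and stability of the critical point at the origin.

center

A = [[-3,10],[-1,3]]; det(A-λI) = λ^2 + 1.
λ = 0 ± i: zero real part.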